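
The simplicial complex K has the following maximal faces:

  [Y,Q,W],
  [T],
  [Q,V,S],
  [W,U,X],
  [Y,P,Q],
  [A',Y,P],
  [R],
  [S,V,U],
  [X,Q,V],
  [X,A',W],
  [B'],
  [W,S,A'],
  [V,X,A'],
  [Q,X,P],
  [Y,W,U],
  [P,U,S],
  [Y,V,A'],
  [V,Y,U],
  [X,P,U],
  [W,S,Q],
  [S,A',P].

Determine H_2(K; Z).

We work with the vertex ordering P < Q < R < S < T < U < V < W < X < Y < A' < B'. The simplices of K, each written with vertices in increasing order, are:

  0-simplices (12): [P], [Q], [R], [S], [T], [U], [V], [W], [X], [Y], [A'], [B']
  1-simplices (27): (27 of them)
  2-simplices (18): (18 of them)

giving chain groups C_0 ≅ Z^12, C_1 ≅ Z^27, C_2 ≅ Z^18.

∂_1: C_1 → C_0 is given by ∂[p,q] = [q] − [p]. For instance
  ∂[P,X] = [X] − [P].
The resulting 12×27 matrix has rank 8, and its Smith normal form has invariant factors (1,1,1,1,1,1,1,1).

∂_2: C_2 → C_1 maps a triangle to the signed sum of its edges. For instance
  ∂[U,V,Y] = [V,Y] − [U,Y] + [U,V],
  ∂[P,S,U] = [S,U] − [P,U] + [P,S].
This gives a 27×18 integer matrix of rank 17; reducing to Smith normal form yields diagonal entries (1,1,1,1,1,1,1,1,1,1,1,1,1,1,1,1,1).

From H_k ≅ ker(∂_k) / im(∂_{k+1}) we obtain:

  H_2: rank ker ∂_2 − rank ∂_3 = (18 − 17) − 0 = 1, and there is no ∂_3, so H_2 ≅ Z.

H_2 = Z.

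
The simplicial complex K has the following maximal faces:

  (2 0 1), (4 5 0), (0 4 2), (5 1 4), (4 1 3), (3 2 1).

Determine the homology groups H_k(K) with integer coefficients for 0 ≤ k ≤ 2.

H_0 ≅ Z,  H_1 ≅ Z,  H_2 = 0.

K has 6 vertices, 12 edges, 6 triangles.
rank ∂_0 = 0, rank ∂_1 = 5 ⇒ b_0 = 6 − 0 − 5 = 1; all invariant factors of ∂_1 are 1 so no torsion. So H_0 = Z.
rank ∂_1 = 5, rank ∂_2 = 6 ⇒ b_1 = 12 − 5 − 6 = 1; all invariant factors of ∂_2 are 1 so no torsion. So H_1 = Z.
rank ∂_2 = 6, rank ∂_3 = 0 ⇒ b_2 = 6 − 6 − 0 = 0. So H_2 = 0.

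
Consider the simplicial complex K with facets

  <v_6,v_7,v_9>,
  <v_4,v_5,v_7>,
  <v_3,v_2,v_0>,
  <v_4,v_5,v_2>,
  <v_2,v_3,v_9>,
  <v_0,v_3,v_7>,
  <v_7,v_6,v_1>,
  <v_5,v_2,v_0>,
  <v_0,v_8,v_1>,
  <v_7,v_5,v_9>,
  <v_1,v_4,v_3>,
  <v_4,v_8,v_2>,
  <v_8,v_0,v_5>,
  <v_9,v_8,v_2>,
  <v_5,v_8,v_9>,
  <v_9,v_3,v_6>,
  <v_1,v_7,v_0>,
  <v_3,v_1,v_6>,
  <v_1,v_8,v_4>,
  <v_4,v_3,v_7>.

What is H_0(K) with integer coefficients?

Fix the vertex order v_0 < v_1 < v_2 < v_3 < v_4 < v_5 < v_6 < v_7 < v_8 < v_9 and write every simplex with vertices in increasing order. Then dim K = 2 and the simplices of K are:

  0-simplices (10): [v_0], [v_1], [v_2], [v_3], [v_4], [v_5], [v_6], [v_7], [v_8], [v_9]
  1-simplices (30): (30 of them)
  2-simplices (20): (20 of them)

giving chain groups C_0 ≅ Z^10, C_1 ≅ Z^30, C_2 ≅ Z^20.

∂_1: C_1 → C_0 maps an edge to its endpoints' difference, ∂[p,q] = q − p. For instance
  ∂[v_0,v_2] = [v_2] − [v_0].
As a 10×30 matrix over Z this has rank 9, with invariant factors (1,1,1,1,1,1,1,1,1).

The boundary map ∂_2: C_2 → C_1 sends each 2-simplex [p,q,r] to [q,r] − [p,r] + [p,q]. For instance
  ∂[v_2,v_8,v_9] = [v_8,v_9] − [v_2,v_9] + [v_2,v_8],
  ∂[v_4,v_5,v_7] = [v_5,v_7] − [v_4,v_7] + [v_4,v_5].
As a 30×20 matrix over Z this has rank 20, with invariant factors (1,1,1,1,1,1,1,1,1,1,1,1,1,1,1,1,1,1,1,2).

Now H_k = ker ∂_k / im ∂_{k+1}, so:

  H_0: rank C_0 − rank ∂_1 = 10 − 9 = 1, and the invariant factors of ∂_1 are all 1, so H_0 ≅ Z.

H_0 ≅ Z.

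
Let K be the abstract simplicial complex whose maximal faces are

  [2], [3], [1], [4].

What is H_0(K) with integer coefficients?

Take the total order 1 < 2 < 3 < 4 on the vertex set. Then K (dimension 0) consists of the simplices:

  0-simplices (4): [1], [2], [3], [4]

so the chain groups are C_0 ≅ Z^4.

Now H_k = ker ∂_k / im ∂_{k+1}, so:

  H_0: rank C_0 − rank ∂_1 = 4 − 0 = 4, and there is no ∂_1, so H_0 = Z^4.

(K is a triangulation of a set of 4 points.)

H_0 ≅ Z^4.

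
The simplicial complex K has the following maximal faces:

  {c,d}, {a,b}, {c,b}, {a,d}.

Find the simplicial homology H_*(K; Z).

H_0 = Z,  H_1 = Z.

K has 4 vertices, 4 edges.
rank ∂_0 = 0, rank ∂_1 = 3 ⇒ b_0 = 4 − 0 − 3 = 1; all invariant factors of ∂_1 are 1 so no torsion. So H_0 ≅ Z.
rank ∂_1 = 3, rank ∂_2 = 0 ⇒ b_1 = 4 − 3 − 0 = 1. So H_1 ≅ Z.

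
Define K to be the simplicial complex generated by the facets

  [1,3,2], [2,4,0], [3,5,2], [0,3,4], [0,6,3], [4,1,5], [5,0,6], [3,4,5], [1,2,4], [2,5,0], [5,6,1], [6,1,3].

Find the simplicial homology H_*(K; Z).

H_0 = Z,  H_1 = Z/2Z,  H_2 = 0.

Order the vertices as 0 < 1 < 2 < 3 < 4 < 5 < 6. Listing each simplex with vertices in this order, K has dimension 2 with simplices:

  0-simplices (7): [0], [1], [2], [3], [4], [5], [6]
  1-simplices (18): [0,2], [0,3], [0,4], [0,5], [0,6], [1,2], [1,3], [1,4], [1,5], [1,6], [2,3], [2,4], [2,5], [3,4], [3,5], [3,6], [4,5], [5,6]
  2-simplices (12): [0,2,4], [0,2,5], [0,3,4], [0,3,6], [0,5,6], [1,2,3], [1,2,4], [1,3,6], [1,4,5], [1,5,6], [2,3,5], [3,4,5]

Hence C_0 ≅ Z^7, C_1 ≅ Z^18, C_2 ≅ Z^12.

The boundary map ∂_1: C_1 → C_0 sends each edge [p,q] (with p < q) to q − p. For instance
  ∂[1,2] = [2] − [1].
The 7×18 boundary matrix has rank 6 and Smith normal form diag(1,1,1,1,1,1).

The boundary map ∂_2: C_2 → C_1 sends each 2-simplex [p,q,r] to [q,r] − [p,r] + [p,q]. For instance
  ∂[1,2,4] = [2,4] − [1,4] + [1,2],
  ∂[1,2,3] = [2,3] − [1,3] + [1,2].
As a 18×12 matrix over Z this has rank 12, with invariant factors (1,1,1,1,1,1,1,1,1,1,1,2).

Computing H_k = (kernel of ∂_k) / (image of ∂_{k+1}):

  H_0: rank C_0 − rank ∂_1 = 7 − 6 = 1, and the invariant factors of ∂_1 are all 1, so H_0 = Z.
  H_1: rank ker ∂_1 − rank ∂_2 = (18 − 6) − 12 = 0, and ∂_2 has invariant factor 2 > 1, so H_1 = Z/2Z.
  H_2: rank ker ∂_2 − rank ∂_3 = (12 − 12) − 0 = 0, and there is no ∂_3, so H_2 = 0.

(K is a triangulation of the real projective plane RP^2.)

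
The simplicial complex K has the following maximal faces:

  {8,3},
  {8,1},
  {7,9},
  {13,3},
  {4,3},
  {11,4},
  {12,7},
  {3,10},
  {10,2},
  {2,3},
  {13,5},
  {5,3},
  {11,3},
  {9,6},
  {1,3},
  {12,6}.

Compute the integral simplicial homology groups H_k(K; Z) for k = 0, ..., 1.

H_0 = Z^2,  H_1 = Z^5.

K has 13 vertices, 16 edges.
rank ∂_0 = 0, rank ∂_1 = 11 ⇒ b_0 = 13 − 0 − 11 = 2; all invariant factors of ∂_1 are 1 so no torsion. So H_0 ≅ Z^2.
rank ∂_1 = 11, rank ∂_2 = 0 ⇒ b_1 = 16 − 11 − 0 = 5. So H_1 ≅ Z^5.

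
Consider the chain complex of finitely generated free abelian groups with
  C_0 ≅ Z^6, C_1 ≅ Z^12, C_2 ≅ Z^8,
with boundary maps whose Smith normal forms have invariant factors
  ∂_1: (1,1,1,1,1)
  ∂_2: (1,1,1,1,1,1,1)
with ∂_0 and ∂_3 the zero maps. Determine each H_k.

H_0: b_0 = 6 − 0 − 5 = 1; torsion from ∂_1 factors > 1: none. So H_0 ≅ Z.
H_1: b_1 = 12 − 5 − 7 = 0; torsion from ∂_2 factors > 1: none. So H_1 ≅ 0.
H_2: b_2 = 8 − 7 − 0 = 1; torsion from ∂_3 factors > 1: none. So H_2 ≅ Z.

H_0 ≅ Z,  H_1 = 0,  H_2 ≅ Z.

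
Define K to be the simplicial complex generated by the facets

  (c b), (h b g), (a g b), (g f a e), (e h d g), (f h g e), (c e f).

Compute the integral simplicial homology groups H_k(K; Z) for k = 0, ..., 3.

We work with the vertex ordering a < b < c < d < e < f < g < h. The simplices of K, each written with vertices in increasing order, are:

  0-simplices (8): a, b, c, d, e, f, g, h
  1-simplices (18): ab, ae, af, ag, bc, bg, bh, ce, cf, de, dg, dh, ef, eg, eh, fg, fh, gh
  2-simplices (13): abg, aef, aeg, afg, bgh, cef, deg, deh, dgh, efg, efh, egh, fgh
  3-simplices (3): aefg, degh, efgh

giving chain groups C_0 ≅ Z^8, C_1 ≅ Z^18, C_2 ≅ Z^13, C_3 ≅ Z^3.

Boundary ∂_1: C_1 → C_0 sends each edge [p,q] (with p < q) to q − p. For instance
  ∂eg = g − e.
The resulting 8×18 matrix has rank 7, and its Smith normal form has invariant factors (1,1,1,1,1,1,1).

The boundary map ∂_2: C_2 → C_1 acts by ∂[p,q,r] = [q,r] − [p,r] + [p,q]. For instance
  ∂aef = ef − af + ae,
  ∂afg = fg − ag + af.
This gives a 18×13 integer matrix of rank 10; reducing to Smith normal form yields diagonal entries (1,1,1,1,1,1,1,1,1,1).

Boundary ∂_3: C_3 → C_2 sends each 3-simplex σ to the alternating sum Σ_i (−1)^i (σ with its i-th vertex removed). For instance
  ∂aefg = efg − afg + aeg − aef,
  ∂efgh = fgh − egh + efh − efg.
As a 13×3 matrix over Z this has rank 3, with invariant factors (1,1,1).

Computing H_k = (kernel of ∂_k) / (image of ∂_{k+1}):

  H_0: rank C_0 − rank ∂_1 = 8 − 7 = 1, and the invariant factors of ∂_1 are all 1, so H_0 ≅ Z.
  H_1: rank ker ∂_1 − rank ∂_2 = (18 − 7) − 10 = 1, and the invariant factors of ∂_2 are all 1, so H_1 ≅ Z.
  H_2: rank ker ∂_2 − rank ∂_3 = (13 − 10) − 3 = 0, and the invariant factors of ∂_3 are all 1, so H_2 ≅ 0.
  H_3: rank ker ∂_3 − rank ∂_4 = (3 − 3) − 0 = 0, and there is no ∂_4, so H_3 ≅ 0.

As a check, the Euler characteristic is 8 − 18 + 13 − 3 = 0, which agrees with 1 − 1 + 0 − 0 = 0.

H_0 = Z,  H_1 = Z,  H_2 = 0,  H_3 = 0.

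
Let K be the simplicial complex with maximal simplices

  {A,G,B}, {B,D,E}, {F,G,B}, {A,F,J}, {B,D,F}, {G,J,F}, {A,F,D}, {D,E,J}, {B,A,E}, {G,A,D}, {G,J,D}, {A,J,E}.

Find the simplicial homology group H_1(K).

Fix the vertex order A < B < D < E < F < G < J and write every simplex with vertices in increasing order. Then dim K = 2 and the simplices of K are:

  0-simplices (7): A, B, D, E, F, G, J
  1-simplices (18): AB, AD, AE, AF, AG, AJ, BD, BE, BF, BG, DE, DF, DG, DJ, EJ, FG, FJ, GJ
  2-simplices (12): ABE, ABG, ADF, ADG, AEJ, AFJ, BDE, BDF, BFG, DEJ, DGJ, FGJ

Hence C_0 ≅ Z^7, C_1 ≅ Z^18, C_2 ≅ Z^12.

∂_1: C_1 → C_0 maps an edge to its endpoints' difference, ∂[p,q] = q − p.
The 7×18 boundary matrix has rank 6 and Smith normal form diag(1,1,1,1,1,1).

∂_2: C_2 → C_1 acts by ∂[p,q,r] = [q,r] − [p,r] + [p,q]. For instance
  ∂AFJ = FJ − AJ + AF,
  ∂BDF = DF − BF + BD.
This gives a 18×12 integer matrix of rank 12; reducing to Smith normal form yields diagonal entries (1,1,1,1,1,1,1,1,1,1,1,2).

Reading off H_k = ker ∂_k / im ∂_{k+1}:

  H_1: rank ker ∂_1 − rank ∂_2 = (18 − 6) − 12 = 0, and ∂_2 has invariant factor 2 > 1, so H_1 = Z/2Z.

H_1 = Z/2Z.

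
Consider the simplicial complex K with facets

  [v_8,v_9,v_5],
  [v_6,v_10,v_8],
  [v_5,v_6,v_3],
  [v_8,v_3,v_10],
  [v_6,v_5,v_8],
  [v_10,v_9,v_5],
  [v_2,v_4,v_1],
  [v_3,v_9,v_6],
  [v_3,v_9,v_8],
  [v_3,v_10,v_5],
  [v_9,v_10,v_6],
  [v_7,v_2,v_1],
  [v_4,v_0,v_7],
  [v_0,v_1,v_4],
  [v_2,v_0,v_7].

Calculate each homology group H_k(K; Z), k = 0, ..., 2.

Order the vertices as v_0 < v_1 < v_2 < v_3 < v_4 < v_5 < v_6 < v_7 < v_8 < v_9 < v_10. Listing each simplex with vertices in this order, K has dimension 2 with simplices:

  0-simplices (11): [v_0], [v_1], [v_2], [v_3], [v_4], [v_5], [v_6], [v_7], [v_8], [v_9], [v_10]
  1-simplices (25): (25 of them)
  2-simplices (15): (15 of them)

giving chain groups C_0 ≅ Z^11, C_1 ≅ Z^25, C_2 ≅ Z^15.

Boundary ∂_1: C_1 → C_0 is given by ∂[p,q] = [q] − [p].
The resulting 11×25 matrix has rank 9, and its Smith normal form has invariant factors (1,1,1,1,1,1,1,1,1).

The boundary map ∂_2: C_2 → C_1 sends each 2-simplex [p,q,r] to [q,r] − [p,r] + [p,q]. For instance
  ∂[v_0,v_1,v_4] = [v_1,v_4] − [v_0,v_4] + [v_0,v_1],
  ∂[v_5,v_8,v_9] = [v_8,v_9] − [v_5,v_9] + [v_5,v_8].
The resulting 25×15 matrix has rank 15, and its Smith normal form has invariant factors (1,1,1,1,1,1,1,1,1,1,1,1,1,1,2).

Now H_k = ker ∂_k / im ∂_{k+1}, so:

  H_0: rank C_0 − rank ∂_1 = 11 − 9 = 2, and the invariant factors of ∂_1 are all 1, so H_0 = Z^2.
  H_1: rank ker ∂_1 − rank ∂_2 = (25 − 9) − 15 = 1, and ∂_2 has invariant factor 2 > 1, so H_1 = Z ⊕ Z/2.
  H_2: rank ker ∂_2 − rank ∂_3 = (15 − 15) − 0 = 0, and there is no ∂_3, so H_2 = 0.

(K is a triangulation of the disjoint union of the real projective plane RP^2 and the Möbius band.)

H_0 ≅ Z^2,  H_1 ≅ Z ⊕ Z/2,  H_2 = 0.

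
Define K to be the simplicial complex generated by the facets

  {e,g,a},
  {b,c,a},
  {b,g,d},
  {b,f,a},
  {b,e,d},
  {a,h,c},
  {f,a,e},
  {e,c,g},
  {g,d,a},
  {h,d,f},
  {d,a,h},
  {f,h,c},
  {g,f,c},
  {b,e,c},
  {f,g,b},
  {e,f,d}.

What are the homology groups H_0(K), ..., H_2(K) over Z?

H_0 = Z,  H_1 = Z^2,  H_2 = Z.

K has 8 vertices, 24 edges, 16 triangles.
rank ∂_0 = 0, rank ∂_1 = 7 ⇒ b_0 = 8 − 0 − 7 = 1; all invariant factors of ∂_1 are 1 so no torsion. So H_0 = Z.
rank ∂_1 = 7, rank ∂_2 = 15 ⇒ b_1 = 24 − 7 − 15 = 2; all invariant factors of ∂_2 are 1 so no torsion. So H_1 = Z^2.
rank ∂_2 = 15, rank ∂_3 = 0 ⇒ b_2 = 16 − 15 − 0 = 1. So H_2 = Z.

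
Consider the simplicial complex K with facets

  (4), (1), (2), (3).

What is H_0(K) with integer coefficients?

H_0 = Z^4.

Take the total order 1 < 2 < 3 < 4 on the vertex set. Then K (dimension 0) consists of the simplices:

  0-simplices (4): [1], [2], [3], [4]

Hence C_0 ≅ Z^4.

Reading off H_k = ker ∂_k / im ∂_{k+1}:

  H_0: rank C_0 − rank ∂_1 = 4 − 0 = 4, and there is no ∂_1, so H_0 ≅ Z^4.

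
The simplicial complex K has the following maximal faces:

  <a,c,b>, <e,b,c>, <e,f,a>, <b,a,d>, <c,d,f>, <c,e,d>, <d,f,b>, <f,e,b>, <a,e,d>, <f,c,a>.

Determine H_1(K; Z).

H_1 = Z/2Z.

Fix the vertex order a < b < c < d < e < f and write every simplex with vertices in increasing order. Then dim K = 2 and the simplices of K are:

  0-simplices (6): a, b, c, d, e, f
  1-simplices (15): ab, ac, ad, ae, af, bc, bd, be, bf, cd, ce, cf, de, df, ef
  2-simplices (10): abc, abd, acf, ade, aef, bce, bdf, bef, cde, cdf

so the chain groups are C_0 ≅ Z^6, C_1 ≅ Z^15, C_2 ≅ Z^10.

The boundary map ∂_1: C_1 → C_0 sends each edge [p,q] (with p < q) to q − p.
The resulting 6×15 matrix has rank 5, and its Smith normal form has invariant factors (1,1,1,1,1).

Boundary ∂_2: C_2 → C_1 sends each 2-simplex [p,q,r] to [q,r] − [p,r] + [p,q]. For instance
  ∂cdf = df − cf + cd,
  ∂bef = ef − bf + be.
The resulting 15×10 matrix has rank 10, and its Smith normal form has invariant factors (1,1,1,1,1,1,1,1,1,2).

Now H_k = ker ∂_k / im ∂_{k+1}, so:

  H_1: rank ker ∂_1 − rank ∂_2 = (15 − 5) − 10 = 0, and ∂_2 has invariant factor 2 > 1, so H_1 ≅ Z/2Z.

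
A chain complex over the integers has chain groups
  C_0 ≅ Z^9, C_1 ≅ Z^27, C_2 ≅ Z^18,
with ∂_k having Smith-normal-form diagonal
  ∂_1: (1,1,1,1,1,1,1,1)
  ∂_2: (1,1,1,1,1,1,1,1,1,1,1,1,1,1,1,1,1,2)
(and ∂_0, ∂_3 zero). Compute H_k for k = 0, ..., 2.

H_0 ≅ Z,  H_1 ≅ Z ⊕ Z_2,  H_2 = 0.

H_0: b_0 = 9 − 0 − 8 = 1; torsion from ∂_1 factors > 1: none. So H_0 ≅ Z.
H_1: b_1 = 27 − 8 − 18 = 1; torsion from ∂_2 factors > 1: [2]. So H_1 ≅ Z ⊕ Z_2.
H_2: b_2 = 18 − 18 − 0 = 0; torsion from ∂_3 factors > 1: none. So H_2 ≅ 0.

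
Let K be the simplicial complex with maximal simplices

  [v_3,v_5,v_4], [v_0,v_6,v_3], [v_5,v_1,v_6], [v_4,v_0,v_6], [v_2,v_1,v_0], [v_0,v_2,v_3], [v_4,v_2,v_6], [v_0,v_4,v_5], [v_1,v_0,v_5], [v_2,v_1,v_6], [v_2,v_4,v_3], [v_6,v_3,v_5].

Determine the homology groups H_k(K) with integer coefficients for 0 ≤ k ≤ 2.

H_0 = Z,  H_1 = Z/2,  H_2 = 0.

Order the vertices as v_0 < v_1 < v_2 < v_3 < v_4 < v_5 < v_6. Listing each simplex with vertices in this order, K has dimension 2 with simplices:

  0-simplices (7): [v_0], [v_1], [v_2], [v_3], [v_4], [v_5], [v_6]
  1-simplices (18): (18 of them)
  2-simplices (12): (12 of them)

so the chain groups are C_0 ≅ Z^7, C_1 ≅ Z^18, C_2 ≅ Z^12.

The boundary map ∂_1: C_1 → C_0 is given by ∂[p,q] = [q] − [p]. For instance
  ∂[v_5,v_6] = [v_6] − [v_5].
This gives a 7×18 integer matrix of rank 6; reducing to Smith normal form yields diagonal entries (1,1,1,1,1,1).

∂_2: C_2 → C_1 acts by ∂[p,q,r] = [q,r] − [p,r] + [p,q]. For instance
  ∂[v_3,v_4,v_5] = [v_4,v_5] − [v_3,v_5] + [v_3,v_4],
  ∂[v_0,v_4,v_5] = [v_4,v_5] − [v_0,v_5] + [v_0,v_4].
This gives a 18×12 integer matrix of rank 12; reducing to Smith normal form yields diagonal entries (1,1,1,1,1,1,1,1,1,1,1,2).

From H_k ≅ ker(∂_k) / im(∂_{k+1}) we obtain:

  H_0: rank C_0 − rank ∂_1 = 7 − 6 = 1, and the invariant factors of ∂_1 are all 1, so H_0 ≅ Z.
  H_1: rank ker ∂_1 − rank ∂_2 = (18 − 6) − 12 = 0, and ∂_2 has invariant factor 2 > 1, so H_1 ≅ Z/2.
  H_2: rank ker ∂_2 − rank ∂_3 = (12 − 12) − 0 = 0, and there is no ∂_3, so H_2 ≅ 0.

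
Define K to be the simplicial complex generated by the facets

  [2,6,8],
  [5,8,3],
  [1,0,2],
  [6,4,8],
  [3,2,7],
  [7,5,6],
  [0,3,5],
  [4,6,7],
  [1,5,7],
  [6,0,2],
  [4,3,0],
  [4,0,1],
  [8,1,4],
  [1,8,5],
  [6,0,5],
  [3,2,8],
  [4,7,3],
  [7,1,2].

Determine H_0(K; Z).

Take the total order 0 < 1 < 2 < 3 < 4 < 5 < 6 < 7 < 8 on the vertex set. Then K (dimension 2) consists of the simplices:

  0-simplices (9): [0], [1], [2], [3], [4], [5], [6], [7], [8]
  1-simplices (27): (27 of them)
  2-simplices (18): [0,1,2], [0,1,4], [0,2,6], [0,3,4], [0,3,5], [0,5,6], [1,2,7], [1,4,8], [1,5,7], [1,5,8], [2,3,7], [2,3,8], [2,6,8], [3,4,7], [3,5,8], [4,6,7], [4,6,8], [5,6,7]

giving chain groups C_0 ≅ Z^9, C_1 ≅ Z^27, C_2 ≅ Z^18.

∂_1: C_1 → C_0 is given by ∂[p,q] = [q] − [p]. For instance
  ∂[2,3] = [3] − [2].
The resulting 9×27 matrix has rank 8, and its Smith normal form has invariant factors (1,1,1,1,1,1,1,1).

The boundary map ∂_2: C_2 → C_1 sends each 2-simplex [p,q,r] to [q,r] − [p,r] + [p,q]. For instance
  ∂[0,3,5] = [3,5] − [0,5] + [0,3],
  ∂[0,5,6] = [5,6] − [0,6] + [0,5].
The resulting 27×18 matrix has rank 17, and its Smith normal form has invariant factors (1,1,1,1,1,1,1,1,1,1,1,1,1,1,1,1,1).

From H_k ≅ ker(∂_k) / im(∂_{k+1}) we obtain:

  H_0: rank C_0 − rank ∂_1 = 9 − 8 = 1, and the invariant factors of ∂_1 are all 1, so H_0 ≅ Z.

H_0 ≅ Z.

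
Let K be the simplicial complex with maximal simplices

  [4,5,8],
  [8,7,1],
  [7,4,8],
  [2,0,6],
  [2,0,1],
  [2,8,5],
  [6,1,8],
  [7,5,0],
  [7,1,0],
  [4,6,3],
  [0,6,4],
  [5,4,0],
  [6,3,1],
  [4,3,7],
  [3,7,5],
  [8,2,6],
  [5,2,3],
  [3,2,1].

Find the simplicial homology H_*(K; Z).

Take the total order 0 < 1 < 2 < 3 < 4 < 5 < 6 < 7 < 8 on the vertex set. Then K (dimension 2) consists of the simplices:

  0-simplices (9): [0], [1], [2], [3], [4], [5], [6], [7], [8]
  1-simplices (27): (27 of them)
  2-simplices (18): [0,1,2], [0,1,7], [0,2,6], [0,4,5], [0,4,6], [0,5,7], [1,2,3], [1,3,6], [1,6,8], [1,7,8], [2,3,5], [2,5,8], [2,6,8], [3,4,6], [3,4,7], [3,5,7], [4,5,8], [4,7,8]

so the chain groups are C_0 ≅ Z^9, C_1 ≅ Z^27, C_2 ≅ Z^18.

∂_1: C_1 → C_0 maps an edge to its endpoints' difference, ∂[p,q] = q − p. For instance
  ∂[2,5] = [5] − [2].
This gives a 9×27 integer matrix of rank 8; reducing to Smith normal form yields diagonal entries (1,1,1,1,1,1,1,1).

∂_2: C_2 → C_1 sends each 2-simplex [p,q,r] to [q,r] − [p,r] + [p,q]. For instance
  ∂[1,6,8] = [6,8] − [1,8] + [1,6],
  ∂[4,5,8] = [5,8] − [4,8] + [4,5].
As a 27×18 matrix over Z this has rank 18, with invariant factors (1,1,1,1,1,1,1,1,1,1,1,1,1,1,1,1,1,2).

Computing H_k = (kernel of ∂_k) / (image of ∂_{k+1}):

  H_0: rank C_0 − rank ∂_1 = 9 − 8 = 1, and the invariant factors of ∂_1 are all 1, so H_0 ≅ Z.
  H_1: rank ker ∂_1 − rank ∂_2 = (27 − 8) − 18 = 1, and ∂_2 has invariant factor 2 > 1, so H_1 ≅ Z ⊕ Z/2.
  H_2: rank ker ∂_2 − rank ∂_3 = (18 − 18) − 0 = 0, and there is no ∂_3, so H_2 ≅ 0.

H_0 = Z,  H_1 = Z ⊕ Z/2,  H_2 = 0.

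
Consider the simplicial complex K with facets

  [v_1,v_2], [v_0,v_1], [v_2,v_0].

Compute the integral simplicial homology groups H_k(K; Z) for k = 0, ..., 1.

H_0 ≅ Z,  H_1 ≅ Z.

We work with the vertex ordering v_0 < v_1 < v_2. The simplices of K, each written with vertices in increasing order, are:

  0-simplices (3): [v_0], [v_1], [v_2]
  1-simplices (3): [v_0,v_1], [v_0,v_2], [v_1,v_2]

Hence C_0 ≅ Z^3, C_1 ≅ Z^3.

The boundary map ∂_1: C_1 → C_0 is given by ∂[p,q] = [q] − [p].
The 3×3 boundary matrix has rank 2 and Smith normal form diag(1,1).

From H_k ≅ ker(∂_k) / im(∂_{k+1}) we obtain:

  H_0: rank C_0 − rank ∂_1 = 3 − 2 = 1, and the invariant factors of ∂_1 are all 1, so H_0 ≅ Z.
  H_1: rank ker ∂_1 − rank ∂_2 = (3 − 2) − 0 = 1, and there is no ∂_2, so H_1 ≅ Z.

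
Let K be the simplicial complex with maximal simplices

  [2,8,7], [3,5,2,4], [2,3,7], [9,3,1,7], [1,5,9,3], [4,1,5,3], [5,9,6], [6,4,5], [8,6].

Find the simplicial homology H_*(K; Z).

Take the total order 1 < 2 < 3 < 4 < 5 < 6 < 7 < 8 < 9 on the vertex set. Then K (dimension 3) consists of the simplices:

  0-simplices (9): [1], [2], [3], [4], [5], [6], [7], [8], [9]
  1-simplices (22): [1,3], [1,4], [1,5], [1,7], [1,9], [2,3], [2,4], [2,5], [2,7], [2,8], [3,4], [3,5], [3,7], [3,9], [4,5], [4,6], [5,6], [5,9], [6,8], [6,9], [7,8], [7,9]
  2-simplices (17): [1,3,4], [1,3,5], [1,3,7], [1,3,9], [1,4,5], [1,5,9], [1,7,9], [2,3,4], [2,3,5], [2,3,7], [2,4,5], [2,7,8], [3,4,5], [3,5,9], [3,7,9], [4,5,6], [5,6,9]
  3-simplices (4): [1,3,4,5], [1,3,5,9], [1,3,7,9], [2,3,4,5]

giving chain groups C_0 ≅ Z^9, C_1 ≅ Z^22, C_2 ≅ Z^17, C_3 ≅ Z^4.

The boundary map ∂_1: C_1 → C_0 maps an edge to its endpoints' difference, ∂[p,q] = q − p.
The 9×22 boundary matrix has rank 8 and Smith normal form diag(1,1,1,1,1,1,1,1).

Boundary ∂_2: C_2 → C_1 acts by ∂[p,q,r] = [q,r] − [p,r] + [p,q]. For instance
  ∂[2,4,5] = [4,5] − [2,5] + [2,4],
  ∂[2,3,5] = [3,5] − [2,5] + [2,3].
This gives a 22×17 integer matrix of rank 13; reducing to Smith normal form yields diagonal entries (1,1,1,1,1,1,1,1,1,1,1,1,1).

Boundary ∂_3: C_3 → C_2 sends each 3-simplex σ to the alternating sum Σ_i (−1)^i (σ with its i-th vertex removed). For instance
  ∂[1,3,4,5] = [3,4,5] − [1,4,5] + [1,3,5] − [1,3,4],
  ∂[1,3,7,9] = [3,7,9] − [1,7,9] + [1,3,9] − [1,3,7].
The 17×4 boundary matrix has rank 4 and Smith normal form diag(1,1,1,1).

Computing H_k = (kernel of ∂_k) / (image of ∂_{k+1}):

  H_0: rank C_0 − rank ∂_1 = 9 − 8 = 1, and the invariant factors of ∂_1 are all 1, so H_0 ≅ Z.
  H_1: rank ker ∂_1 − rank ∂_2 = (22 − 8) − 13 = 1, and the invariant factors of ∂_2 are all 1, so H_1 ≅ Z.
  H_2: rank ker ∂_2 − rank ∂_3 = (17 − 13) − 4 = 0, and the invariant factors of ∂_3 are all 1, so H_2 ≅ 0.
  H_3: rank ker ∂_3 − rank ∂_4 = (4 − 4) − 0 = 0, and there is no ∂_4, so H_3 ≅ 0.

H_0 = Z,  H_1 = Z,  H_2 = 0,  H_3 = 0.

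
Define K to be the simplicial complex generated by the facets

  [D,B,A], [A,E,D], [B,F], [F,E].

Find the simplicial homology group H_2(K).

H_2 = 0.

Fix the vertex order A < B < D < E < F and write every simplex with vertices in increasing order. Then dim K = 2 and the simplices of K are:

  0-simplices (5): A, B, D, E, F
  1-simplices (7): AB, AD, AE, BD, BF, DE, EF
  2-simplices (2): ABD, ADE

so the chain groups are C_0 ≅ Z^5, C_1 ≅ Z^7, C_2 ≅ Z^2.

∂_1: C_1 → C_0 is given by ∂[p,q] = [q] − [p]. For instance
  ∂DE = E − D.
The resulting 5×7 matrix has rank 4, and its Smith normal form has invariant factors (1,1,1,1).

∂_2: C_2 → C_1 maps a triangle to the signed sum of its edges. For instance
  ∂ABD = BD − AD + AB,
  ∂ADE = DE − AE + AD.
The resulting 7×2 matrix has rank 2, and its Smith normal form has invariant factors (1,1).

Now H_k = ker ∂_k / im ∂_{k+1}, so:

  H_2: rank ker ∂_2 − rank ∂_3 = (2 − 2) − 0 = 0, and there is no ∂_3, so H_2 = 0.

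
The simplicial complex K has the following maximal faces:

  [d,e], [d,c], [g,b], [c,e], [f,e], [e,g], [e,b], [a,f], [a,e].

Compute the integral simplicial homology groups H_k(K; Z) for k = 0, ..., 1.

Order the vertices as a < b < c < d < e < f < g. Listing each simplex with vertices in this order, K has dimension 1 with simplices:

  0-simplices (7): a, b, c, d, e, f, g
  1-simplices (9): ae, af, be, bg, cd, ce, de, ef, eg

Hence C_0 ≅ Z^7, C_1 ≅ Z^9.

The boundary map ∂_1: C_1 → C_0 maps an edge to its endpoints' difference, ∂[p,q] = q − p. For instance
  ∂ae = e − a.
As a 7×9 matrix over Z this has rank 6, with invariant factors (1,1,1,1,1,1).

Computing H_k = (kernel of ∂_k) / (image of ∂_{k+1}):

  H_0: rank C_0 − rank ∂_1 = 7 − 6 = 1, and the invariant factors of ∂_1 are all 1, so H_0 ≅ Z.
  H_1: rank ker ∂_1 − rank ∂_2 = (9 − 6) − 0 = 3, and there is no ∂_2, so H_1 ≅ Z^3.

(K is a triangulation of a wedge of 3 circles.)

H_0 = Z,  H_1 = Z^3.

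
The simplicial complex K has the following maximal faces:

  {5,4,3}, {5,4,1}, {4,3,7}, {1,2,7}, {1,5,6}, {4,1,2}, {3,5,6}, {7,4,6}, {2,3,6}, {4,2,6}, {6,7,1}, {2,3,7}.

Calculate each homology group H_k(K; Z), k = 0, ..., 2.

H_0 = Z,  H_1 = Z/2Z,  H_2 = 0.

K has 7 vertices, 18 edges, 12 triangles.
rank ∂_0 = 0, rank ∂_1 = 6 ⇒ b_0 = 7 − 0 − 6 = 1; all invariant factors of ∂_1 are 1 so no torsion. So H_0 ≅ Z.
rank ∂_1 = 6, rank ∂_2 = 12 ⇒ b_1 = 18 − 6 − 12 = 0; ∂_2 has invariant factor(s) [2] giving torsion. So H_1 ≅ Z/2Z.
rank ∂_2 = 12, rank ∂_3 = 0 ⇒ b_2 = 12 − 12 − 0 = 0. So H_2 ≅ 0.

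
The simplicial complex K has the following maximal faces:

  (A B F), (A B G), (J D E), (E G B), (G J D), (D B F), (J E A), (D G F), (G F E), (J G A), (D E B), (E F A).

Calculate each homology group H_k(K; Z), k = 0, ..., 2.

Order the vertices as A < B < D < E < F < G < J. Listing each simplex with vertices in this order, K has dimension 2 with simplices:

  0-simplices (7): A, B, D, E, F, G, J
  1-simplices (18): AB, AE, AF, AG, AJ, BD, BE, BF, BG, DE, DF, DG, DJ, EF, EG, EJ, FG, GJ
  2-simplices (12): ABF, ABG, AEF, AEJ, AGJ, BDE, BDF, BEG, DEJ, DFG, DGJ, EFG

Hence C_0 ≅ Z^7, C_1 ≅ Z^18, C_2 ≅ Z^12.

The boundary map ∂_1: C_1 → C_0 sends each edge [p,q] (with p < q) to q − p.
This gives a 7×18 integer matrix of rank 6; reducing to Smith normal form yields diagonal entries (1,1,1,1,1,1).

Boundary ∂_2: C_2 → C_1 sends each 2-simplex [p,q,r] to [q,r] − [p,r] + [p,q]. For instance
  ∂EFG = FG − EG + EF,
  ∂DEJ = EJ − DJ + DE.
As a 18×12 matrix over Z this has rank 12, with invariant factors (1,1,1,1,1,1,1,1,1,1,1,2).

From H_k ≅ ker(∂_k) / im(∂_{k+1}) we obtain:

  H_0: rank C_0 − rank ∂_1 = 7 − 6 = 1, and the invariant factors of ∂_1 are all 1, so H_0 = Z.
  H_1: rank ker ∂_1 − rank ∂_2 = (18 − 6) − 12 = 0, and ∂_2 has invariant factor 2 > 1, so H_1 = Z/2.
  H_2: rank ker ∂_2 − rank ∂_3 = (12 − 12) − 0 = 0, and there is no ∂_3, so H_2 = 0.

H_0 ≅ Z,  H_1 ≅ Z/2,  H_2 = 0.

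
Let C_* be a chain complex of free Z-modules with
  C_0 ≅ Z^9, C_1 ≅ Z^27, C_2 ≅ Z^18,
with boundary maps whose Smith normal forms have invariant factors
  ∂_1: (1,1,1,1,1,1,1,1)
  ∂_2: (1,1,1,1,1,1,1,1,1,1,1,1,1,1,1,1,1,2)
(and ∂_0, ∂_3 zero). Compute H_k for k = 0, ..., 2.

H_0: b_0 = 9 − 0 − 8 = 1; torsion from ∂_1 factors > 1: none. So H_0 = Z.
H_1: b_1 = 27 − 8 − 18 = 1; torsion from ∂_2 factors > 1: [2]. So H_1 = Z ⊕ Z_2.
H_2: b_2 = 18 − 18 − 0 = 0; torsion from ∂_3 factors > 1: none. So H_2 = 0.

H_0 = Z,  H_1 = Z ⊕ Z_2,  H_2 = 0.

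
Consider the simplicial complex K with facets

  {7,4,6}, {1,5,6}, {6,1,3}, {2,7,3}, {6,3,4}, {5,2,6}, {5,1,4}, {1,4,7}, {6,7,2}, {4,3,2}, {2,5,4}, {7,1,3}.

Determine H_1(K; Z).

H_1 = Z_2.

K has 7 vertices, 18 edges, 12 triangles.
rank ∂_1 = 6, rank ∂_2 = 12 ⇒ b_1 = 18 − 6 − 12 = 0; ∂_2 has invariant factor(s) [2] giving torsion. So H_1 = Z_2.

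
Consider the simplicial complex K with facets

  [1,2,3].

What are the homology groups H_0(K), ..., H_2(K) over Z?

Take the total order 1 < 2 < 3 on the vertex set. Then K (dimension 2) consists of the simplices:

  0-simplices (3): [1], [2], [3]
  1-simplices (3): [1,2], [1,3], [2,3]
  2-simplices (1): [1,2,3]

giving chain groups C_0 ≅ Z^3, C_1 ≅ Z^3, C_2 ≅ Z^1.

Boundary ∂_1: C_1 → C_0 sends each edge [p,q] (with p < q) to q − p.
The 3×3 boundary matrix has rank 2 and Smith normal form diag(1,1).

∂_2: C_2 → C_1 maps a triangle to the signed sum of its edges. For instance
  ∂[1,2,3] = [2,3] − [1,3] + [1,2].
As a 3×1 matrix over Z this has rank 1, with invariant factors (1).

Now H_k = ker ∂_k / im ∂_{k+1}, so:

  H_0: rank C_0 − rank ∂_1 = 3 − 2 = 1, and the invariant factors of ∂_1 are all 1, so H_0 = Z.
  H_1: rank ker ∂_1 − rank ∂_2 = (3 − 2) − 1 = 0, and the invariant factors of ∂_2 are all 1, so H_1 = 0.
  H_2: rank ker ∂_2 − rank ∂_3 = (1 − 1) − 0 = 0, and there is no ∂_3, so H_2 = 0.

(K is a triangulation of the 2-simplex.)

H_0 ≅ Z,  H_1 = 0,  H_2 = 0.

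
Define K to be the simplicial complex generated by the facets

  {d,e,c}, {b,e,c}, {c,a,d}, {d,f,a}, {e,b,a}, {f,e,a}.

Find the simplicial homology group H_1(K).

We work with the vertex ordering a < b < c < d < e < f. The simplices of K, each written with vertices in increasing order, are:

  0-simplices (6): a, b, c, d, e, f
  1-simplices (12): ab, ac, ad, ae, af, bc, be, cd, ce, de, df, ef
  2-simplices (6): abe, acd, adf, aef, bce, cde

so the chain groups are C_0 ≅ Z^6, C_1 ≅ Z^12, C_2 ≅ Z^6.

Boundary ∂_1: C_1 → C_0 is given by ∂[p,q] = [q] − [p].
As a 6×12 matrix over Z this has rank 5, with invariant factors (1,1,1,1,1).

Boundary ∂_2: C_2 → C_1 sends each 2-simplex [p,q,r] to [q,r] − [p,r] + [p,q]. For instance
  ∂adf = df − af + ad,
  ∂abe = be − ae + ab.
The resulting 12×6 matrix has rank 6, and its Smith normal form has invariant factors (1,1,1,1,1,1).

Reading off H_k = ker ∂_k / im ∂_{k+1}:

  H_1: rank ker ∂_1 − rank ∂_2 = (12 − 5) − 6 = 1, and the invariant factors of ∂_2 are all 1, so H_1 ≅ Z.

H_1 ≅ Z.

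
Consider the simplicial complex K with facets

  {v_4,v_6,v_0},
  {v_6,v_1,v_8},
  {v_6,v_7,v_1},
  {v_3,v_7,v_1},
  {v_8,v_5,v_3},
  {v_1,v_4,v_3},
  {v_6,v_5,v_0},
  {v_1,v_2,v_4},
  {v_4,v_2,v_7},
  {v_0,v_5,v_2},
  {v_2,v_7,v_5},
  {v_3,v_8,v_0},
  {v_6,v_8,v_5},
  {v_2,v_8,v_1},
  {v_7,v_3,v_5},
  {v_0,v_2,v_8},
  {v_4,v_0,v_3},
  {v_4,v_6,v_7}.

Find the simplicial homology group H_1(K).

H_1 = Z ⊕ Z_2.

Take the total order v_0 < v_1 < v_2 < v_3 < v_4 < v_5 < v_6 < v_7 < v_8 on the vertex set. Then K (dimension 2) consists of the simplices:

  0-simplices (9): [v_0], [v_1], [v_2], [v_3], [v_4], [v_5], [v_6], [v_7], [v_8]
  1-simplices (27): (27 of them)
  2-simplices (18): (18 of them)

so the chain groups are C_0 ≅ Z^9, C_1 ≅ Z^27, C_2 ≅ Z^18.

The boundary map ∂_1: C_1 → C_0 maps an edge to its endpoints' difference, ∂[p,q] = q − p. For instance
  ∂[v_4,v_6] = [v_6] − [v_4].
The 9×27 boundary matrix has rank 8 and Smith normal form diag(1,1,1,1,1,1,1,1).

Boundary ∂_2: C_2 → C_1 acts by ∂[p,q,r] = [q,r] − [p,r] + [p,q]. For instance
  ∂[v_1,v_2,v_4] = [v_2,v_4] − [v_1,v_4] + [v_1,v_2],
  ∂[v_0,v_3,v_4] = [v_3,v_4] − [v_0,v_4] + [v_0,v_3].
This gives a 27×18 integer matrix of rank 18; reducing to Smith normal form yields diagonal entries (1,1,1,1,1,1,1,1,1,1,1,1,1,1,1,1,1,2).

Reading off H_k = ker ∂_k / im ∂_{k+1}:

  H_1: rank ker ∂_1 − rank ∂_2 = (27 − 8) − 18 = 1, and ∂_2 has invariant factor 2 > 1, so H_1 = Z ⊕ Z_2.

(K is a triangulation of the Klein bottle.)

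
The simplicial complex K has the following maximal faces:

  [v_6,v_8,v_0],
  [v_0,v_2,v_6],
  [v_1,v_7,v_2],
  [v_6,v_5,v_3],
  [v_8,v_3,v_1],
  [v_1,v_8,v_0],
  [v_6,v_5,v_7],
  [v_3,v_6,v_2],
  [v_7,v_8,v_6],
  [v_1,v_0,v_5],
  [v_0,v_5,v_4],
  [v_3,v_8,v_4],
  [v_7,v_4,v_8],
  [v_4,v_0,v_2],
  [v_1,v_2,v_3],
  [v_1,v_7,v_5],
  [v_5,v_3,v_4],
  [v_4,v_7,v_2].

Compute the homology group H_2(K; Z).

H_2 ≅ Z.

Order the vertices as v_0 < v_1 < v_2 < v_3 < v_4 < v_5 < v_6 < v_7 < v_8. Listing each simplex with vertices in this order, K has dimension 2 with simplices:

  0-simplices (9): [v_0], [v_1], [v_2], [v_3], [v_4], [v_5], [v_6], [v_7], [v_8]
  1-simplices (27): (27 of them)
  2-simplices (18): (18 of them)

Hence C_0 ≅ Z^9, C_1 ≅ Z^27, C_2 ≅ Z^18.

∂_1: C_1 → C_0 is given by ∂[p,q] = [q] − [p]. For instance
  ∂[v_4,v_7] = [v_7] − [v_4].
The resulting 9×27 matrix has rank 8, and its Smith normal form has invariant factors (1,1,1,1,1,1,1,1).

∂_2: C_2 → C_1 sends each 2-simplex [p,q,r] to [q,r] − [p,r] + [p,q]. For instance
  ∂[v_3,v_5,v_6] = [v_5,v_6] − [v_3,v_6] + [v_3,v_5],
  ∂[v_2,v_3,v_6] = [v_3,v_6] − [v_2,v_6] + [v_2,v_3].
The 27×18 boundary matrix has rank 17 and Smith normal form diag(1,1,1,1,1,1,1,1,1,1,1,1,1,1,1,1,1).

Now H_k = ker ∂_k / im ∂_{k+1}, so:

  H_2: rank ker ∂_2 − rank ∂_3 = (18 − 17) − 0 = 1, and there is no ∂_3, so H_2 = Z.

(K is a triangulation of the torus T^2.)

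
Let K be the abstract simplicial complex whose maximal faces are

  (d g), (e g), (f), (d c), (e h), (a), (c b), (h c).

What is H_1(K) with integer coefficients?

H_1 ≅ Z.

Fix the vertex order a < b < c < d < e < f < g < h and write every simplex with vertices in increasing order. Then dim K = 1 and the simplices of K are:

  0-simplices (8): a, b, c, d, e, f, g, h
  1-simplices (6): bc, cd, ch, dg, eg, eh

giving chain groups C_0 ≅ Z^8, C_1 ≅ Z^6.

The boundary map ∂_1: C_1 → C_0 is given by ∂[p,q] = [q] − [p].
The resulting 8×6 matrix has rank 5, and its Smith normal form has invariant factors (1,1,1,1,1).

From H_k ≅ ker(∂_k) / im(∂_{k+1}) we obtain:

  H_1: rank ker ∂_1 − rank ∂_2 = (6 − 5) − 0 = 1, and there is no ∂_2, so H_1 = Z.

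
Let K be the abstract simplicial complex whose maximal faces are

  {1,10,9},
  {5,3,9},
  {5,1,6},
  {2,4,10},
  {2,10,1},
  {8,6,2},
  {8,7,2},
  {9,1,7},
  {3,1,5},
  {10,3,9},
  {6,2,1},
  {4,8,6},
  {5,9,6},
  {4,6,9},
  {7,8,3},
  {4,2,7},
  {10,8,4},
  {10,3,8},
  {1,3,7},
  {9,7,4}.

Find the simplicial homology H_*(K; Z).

H_0 ≅ Z,  H_1 ≅ Z ⊕ Z/2,  H_2 = 0.

Order the vertices as 1 < 2 < 3 < 4 < 5 < 6 < 7 < 8 < 9 < 10. Listing each simplex with vertices in this order, K has dimension 2 with simplices:

  0-simplices (10): [1], [2], [3], [4], [5], [6], [7], [8], [9], [10]
  1-simplices (30): (30 of them)
  2-simplices (20): (20 of them)

so the chain groups are C_0 ≅ Z^10, C_1 ≅ Z^30, C_2 ≅ Z^20.

Boundary ∂_1: C_1 → C_0 is given by ∂[p,q] = [q] − [p]. For instance
  ∂[2,10] = [10] − [2].
The 10×30 boundary matrix has rank 9 and Smith normal form diag(1,1,1,1,1,1,1,1,1).

Boundary ∂_2: C_2 → C_1 maps a triangle to the signed sum of its edges. For instance
  ∂[4,6,8] = [6,8] − [4,8] + [4,6],
  ∂[1,3,7] = [3,7] − [1,7] + [1,3].
As a 30×20 matrix over Z this has rank 20, with invariant factors (1,1,1,1,1,1,1,1,1,1,1,1,1,1,1,1,1,1,1,2).

Computing H_k = (kernel of ∂_k) / (image of ∂_{k+1}):

  H_0: rank C_0 − rank ∂_1 = 10 − 9 = 1, and the invariant factors of ∂_1 are all 1, so H_0 ≅ Z.
  H_1: rank ker ∂_1 − rank ∂_2 = (30 − 9) − 20 = 1, and ∂_2 has invariant factor 2 > 1, so H_1 ≅ Z ⊕ Z/2.
  H_2: rank ker ∂_2 − rank ∂_3 = (20 − 20) − 0 = 0, and there is no ∂_3, so H_2 ≅ 0.

As a check, the Euler characteristic is 10 − 30 + 20 = 0, which agrees with 1 − 1 + 0 = 0.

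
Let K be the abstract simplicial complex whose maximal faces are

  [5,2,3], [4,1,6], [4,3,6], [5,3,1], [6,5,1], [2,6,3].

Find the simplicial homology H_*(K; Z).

Fix the vertex order 1 < 2 < 3 < 4 < 5 < 6 and write every simplex with vertices in increasing order. Then dim K = 2 and the simplices of K are:

  0-simplices (6): [1], [2], [3], [4], [5], [6]
  1-simplices (12): [1,3], [1,4], [1,5], [1,6], [2,3], [2,5], [2,6], [3,4], [3,5], [3,6], [4,6], [5,6]
  2-simplices (6): [1,3,5], [1,4,6], [1,5,6], [2,3,5], [2,3,6], [3,4,6]

giving chain groups C_0 ≅ Z^6, C_1 ≅ Z^12, C_2 ≅ Z^6.

Boundary ∂_1: C_1 → C_0 maps an edge to its endpoints' difference, ∂[p,q] = q − p. For instance
  ∂[2,5] = [5] − [2].
As a 6×12 matrix over Z this has rank 5, with invariant factors (1,1,1,1,1).

Boundary ∂_2: C_2 → C_1 sends each 2-simplex [p,q,r] to [q,r] − [p,r] + [p,q]. For instance
  ∂[1,3,5] = [3,5] − [1,5] + [1,3],
  ∂[3,4,6] = [4,6] − [3,6] + [3,4].
The 12×6 boundary matrix has rank 6 and Smith normal form diag(1,1,1,1,1,1).

Reading off H_k = ker ∂_k / im ∂_{k+1}:

  H_0: rank C_0 − rank ∂_1 = 6 − 5 = 1, and the invariant factors of ∂_1 are all 1, so H_0 = Z.
  H_1: rank ker ∂_1 − rank ∂_2 = (12 − 5) − 6 = 1, and the invariant factors of ∂_2 are all 1, so H_1 = Z.
  H_2: rank ker ∂_2 − rank ∂_3 = (6 − 6) − 0 = 0, and there is no ∂_3, so H_2 = 0.

(K is a triangulation of the cylinder S^1 x I.)

H_0 = Z,  H_1 = Z,  H_2 = 0.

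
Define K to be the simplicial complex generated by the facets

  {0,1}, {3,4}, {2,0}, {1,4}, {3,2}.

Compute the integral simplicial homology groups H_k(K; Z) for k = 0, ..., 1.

H_0 ≅ Z,  H_1 ≅ Z.

Fix the vertex order 0 < 1 < 2 < 3 < 4 and write every simplex with vertices in increasing order. Then dim K = 1 and the simplices of K are:

  0-simplices (5): [0], [1], [2], [3], [4]
  1-simplices (5): [0,1], [0,2], [1,4], [2,3], [3,4]

giving chain groups C_0 ≅ Z^5, C_1 ≅ Z^5.

The boundary map ∂_1: C_1 → C_0 maps an edge to its endpoints' difference, ∂[p,q] = q − p. For instance
  ∂[3,4] = [4] − [3].
The 5×5 boundary matrix has rank 4 and Smith normal form diag(1,1,1,1).

From H_k ≅ ker(∂_k) / im(∂_{k+1}) we obtain:

  H_0: rank C_0 − rank ∂_1 = 5 − 4 = 1, and the invariant factors of ∂_1 are all 1, so H_0 ≅ Z.
  H_1: rank ker ∂_1 − rank ∂_2 = (5 − 4) − 0 = 1, and there is no ∂_2, so H_1 ≅ Z.

As a check, the Euler characteristic is 5 − 5 = 0, which agrees with 1 − 1 = 0.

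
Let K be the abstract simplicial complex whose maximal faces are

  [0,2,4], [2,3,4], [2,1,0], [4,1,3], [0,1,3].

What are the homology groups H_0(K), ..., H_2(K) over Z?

H_0 = Z,  H_1 = Z,  H_2 = 0.

Fix the vertex order 0 < 1 < 2 < 3 < 4 and write every simplex with vertices in increasing order. Then dim K = 2 and the simplices of K are:

  0-simplices (5): [0], [1], [2], [3], [4]
  1-simplices (10): [0,1], [0,2], [0,3], [0,4], [1,2], [1,3], [1,4], [2,3], [2,4], [3,4]
  2-simplices (5): [0,1,2], [0,1,3], [0,2,4], [1,3,4], [2,3,4]

so the chain groups are C_0 ≅ Z^5, C_1 ≅ Z^10, C_2 ≅ Z^5.

The boundary map ∂_1: C_1 → C_0 sends each edge [p,q] (with p < q) to q − p.
The 5×10 boundary matrix has rank 4 and Smith normal form diag(1,1,1,1).

Boundary ∂_2: C_2 → C_1 acts by ∂[p,q,r] = [q,r] − [p,r] + [p,q]. For instance
  ∂[2,3,4] = [3,4] − [2,4] + [2,3],
  ∂[0,2,4] = [2,4] − [0,4] + [0,2].
As a 10×5 matrix over Z this has rank 5, with invariant factors (1,1,1,1,1).

Computing H_k = (kernel of ∂_k) / (image of ∂_{k+1}):

  H_0: rank C_0 − rank ∂_1 = 5 − 4 = 1, and the invariant factors of ∂_1 are all 1, so H_0 = Z.
  H_1: rank ker ∂_1 − rank ∂_2 = (10 − 4) − 5 = 1, and the invariant factors of ∂_2 are all 1, so H_1 = Z.
  H_2: rank ker ∂_2 − rank ∂_3 = (5 − 5) − 0 = 0, and there is no ∂_3, so H_2 = 0.

As a check, the Euler characteristic is 5 − 10 + 5 = 0, which agrees with 1 − 1 + 0 = 0.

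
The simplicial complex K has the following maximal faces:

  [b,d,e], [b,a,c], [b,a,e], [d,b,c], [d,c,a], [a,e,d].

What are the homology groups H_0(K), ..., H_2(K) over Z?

H_0 = Z,  H_1 = 0,  H_2 = Z.

We work with the vertex ordering a < b < c < d < e. The simplices of K, each written with vertices in increasing order, are:

  0-simplices (5): a, b, c, d, e
  1-simplices (9): ab, ac, ad, ae, bc, bd, be, cd, de
  2-simplices (6): abc, abe, acd, ade, bcd, bde

so the chain groups are C_0 ≅ Z^5, C_1 ≅ Z^9, C_2 ≅ Z^6.

∂_1: C_1 → C_0 is given by ∂[p,q] = [q] − [p]. For instance
  ∂be = e − b.
As a 5×9 matrix over Z this has rank 4, with invariant factors (1,1,1,1).

Boundary ∂_2: C_2 → C_1 maps a triangle to the signed sum of its edges. For instance
  ∂acd = cd − ad + ac,
  ∂abe = be − ae + ab.
The resulting 9×6 matrix has rank 5, and its Smith normal form has invariant factors (1,1,1,1,1).

Now H_k = ker ∂_k / im ∂_{k+1}, so:

  H_0: rank C_0 − rank ∂_1 = 5 − 4 = 1, and the invariant factors of ∂_1 are all 1, so H_0 = Z.
  H_1: rank ker ∂_1 − rank ∂_2 = (9 − 4) − 5 = 0, and the invariant factors of ∂_2 are all 1, so H_1 = 0.
  H_2: rank ker ∂_2 − rank ∂_3 = (6 − 5) − 0 = 1, and there is no ∂_3, so H_2 = Z.

As a check, the Euler characteristic is 5 − 9 + 6 = 2, which agrees with 1 − 0 + 1 = 2.
(K is a triangulation of the 2-sphere S^2.)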